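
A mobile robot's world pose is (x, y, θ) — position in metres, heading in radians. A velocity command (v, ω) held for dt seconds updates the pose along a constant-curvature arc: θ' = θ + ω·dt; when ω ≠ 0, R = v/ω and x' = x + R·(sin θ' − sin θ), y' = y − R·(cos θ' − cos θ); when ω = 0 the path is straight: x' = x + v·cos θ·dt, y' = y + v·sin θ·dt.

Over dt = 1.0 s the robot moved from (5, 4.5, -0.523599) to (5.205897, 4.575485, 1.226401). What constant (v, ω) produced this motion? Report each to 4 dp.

v = 0.2500, ω = 1.7500

Δθ = 1.226401 − -0.523599 = 1.750000
ω = Δθ/dt = 1.750000/1.0 = 1.7500
R = Δx/(sin θ' − sin θ) = 0.1429
v = R·ω = 0.1429·1.7500 = 0.2500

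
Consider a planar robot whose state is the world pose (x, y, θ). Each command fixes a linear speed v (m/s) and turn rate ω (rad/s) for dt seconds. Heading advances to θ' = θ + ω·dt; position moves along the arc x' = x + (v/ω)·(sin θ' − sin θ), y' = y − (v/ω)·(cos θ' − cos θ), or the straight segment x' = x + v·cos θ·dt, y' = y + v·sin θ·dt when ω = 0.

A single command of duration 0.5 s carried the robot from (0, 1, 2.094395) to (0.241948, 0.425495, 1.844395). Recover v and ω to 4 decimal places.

v = -1.2500, ω = -0.5000

Δθ = 1.844395 − 2.094395 = -0.250000
ω = Δθ/dt = -0.250000/0.5 = -0.5000
R = −Δy/(cos θ' − cos θ) = 2.5000
v = R·ω = 2.5000·-0.5000 = -1.2500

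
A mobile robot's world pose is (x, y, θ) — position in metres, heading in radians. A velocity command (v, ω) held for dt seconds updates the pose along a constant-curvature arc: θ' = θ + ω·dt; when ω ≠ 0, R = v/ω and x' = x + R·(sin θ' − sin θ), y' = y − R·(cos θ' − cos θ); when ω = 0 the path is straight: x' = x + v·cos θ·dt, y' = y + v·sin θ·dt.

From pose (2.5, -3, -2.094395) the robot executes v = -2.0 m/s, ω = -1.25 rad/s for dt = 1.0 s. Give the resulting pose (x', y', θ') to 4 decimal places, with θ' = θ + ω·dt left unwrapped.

(4.2079, -2.2328, -3.3444)

θ' = -2.0944 + -1.25·1.0 = -3.3444
R = v/ω = -2.0/-1.25 = 1.6000
x' = 2.5 + 1.6000·(sin -3.3444 − sin -2.0944) = 4.2079
y' = -3 − 1.6000·(cos -3.3444 − cos -2.0944) = -2.2328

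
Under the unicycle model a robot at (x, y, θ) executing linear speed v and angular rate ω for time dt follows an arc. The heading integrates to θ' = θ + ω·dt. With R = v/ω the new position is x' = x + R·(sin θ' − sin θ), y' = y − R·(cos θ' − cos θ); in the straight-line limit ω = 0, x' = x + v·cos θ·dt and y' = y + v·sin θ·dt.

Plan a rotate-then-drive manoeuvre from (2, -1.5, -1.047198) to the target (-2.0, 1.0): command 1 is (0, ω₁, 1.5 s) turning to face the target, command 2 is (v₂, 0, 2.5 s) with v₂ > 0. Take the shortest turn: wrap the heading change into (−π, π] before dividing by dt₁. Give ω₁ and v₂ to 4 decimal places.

heading to target = atan2(1−-1.5, -2−2) = 2.5830
Δθ = wrap(2.5830 − -1.0472) = -2.6530; ω₁ = Δθ/dt₁ = -1.7687
distance = √((-2−2)² + (1−-1.5)²) = 4.7170; v₂ = distance/dt₂ = 1.8868

ω₁ = -1.7687, v₂ = 1.8868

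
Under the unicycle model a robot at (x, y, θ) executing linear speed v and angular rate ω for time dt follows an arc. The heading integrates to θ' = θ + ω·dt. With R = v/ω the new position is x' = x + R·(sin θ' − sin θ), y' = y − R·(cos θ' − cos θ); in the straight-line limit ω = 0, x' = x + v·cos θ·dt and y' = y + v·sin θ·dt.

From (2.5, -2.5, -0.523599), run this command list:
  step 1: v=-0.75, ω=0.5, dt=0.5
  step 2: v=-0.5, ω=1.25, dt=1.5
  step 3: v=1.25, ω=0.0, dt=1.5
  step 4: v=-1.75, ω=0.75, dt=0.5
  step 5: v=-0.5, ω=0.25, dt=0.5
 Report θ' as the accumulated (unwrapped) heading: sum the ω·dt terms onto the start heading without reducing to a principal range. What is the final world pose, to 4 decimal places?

(1.8910, -1.9503, 2.1014)

step 1: θ'=-0.2736 (R=-1.5000) → pose (2.1553, -2.3548, -0.2736)
step 2: θ'=1.6014 (R=-0.4000) → pose (1.6474, -2.7522, 1.6014)
step 3: θ'=1.6014 (straight) → pose (1.5900, -0.8781, 1.6014)
step 4: θ'=1.9764 (R=-2.3333) → pose (1.7783, -1.7273, 1.9764)
step 5: θ'=2.1014 (R=-2.0000) → pose (1.8910, -1.9503, 2.1014)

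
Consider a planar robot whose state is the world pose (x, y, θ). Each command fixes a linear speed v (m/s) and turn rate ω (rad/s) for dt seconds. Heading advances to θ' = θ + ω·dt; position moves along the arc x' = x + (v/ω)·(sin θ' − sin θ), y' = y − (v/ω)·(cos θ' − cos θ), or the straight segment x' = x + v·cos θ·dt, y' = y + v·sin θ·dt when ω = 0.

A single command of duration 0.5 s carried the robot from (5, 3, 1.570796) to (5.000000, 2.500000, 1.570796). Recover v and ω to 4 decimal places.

Δθ = 1.570796 − 1.570796 = 0.000000
ω = Δθ/dt = 0.000000/0.5 = 0.0000
ω = 0 → v = (Δx·cos θ + Δy·sin θ)/dt = -1.0000

v = -1.0000, ω = 0.0000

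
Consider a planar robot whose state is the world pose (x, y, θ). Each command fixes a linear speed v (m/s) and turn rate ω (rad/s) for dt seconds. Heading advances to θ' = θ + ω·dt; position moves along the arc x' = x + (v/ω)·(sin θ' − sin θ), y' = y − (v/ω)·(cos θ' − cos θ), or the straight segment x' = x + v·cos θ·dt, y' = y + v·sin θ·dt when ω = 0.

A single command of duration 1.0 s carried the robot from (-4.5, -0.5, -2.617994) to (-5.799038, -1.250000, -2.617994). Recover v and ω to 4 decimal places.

Δθ = -2.617994 − -2.617994 = 0.000000
ω = Δθ/dt = 0.000000/1.0 = 0.0000
ω = 0 → v = (Δx·cos θ + Δy·sin θ)/dt = 1.5000

v = 1.5000, ω = 0.0000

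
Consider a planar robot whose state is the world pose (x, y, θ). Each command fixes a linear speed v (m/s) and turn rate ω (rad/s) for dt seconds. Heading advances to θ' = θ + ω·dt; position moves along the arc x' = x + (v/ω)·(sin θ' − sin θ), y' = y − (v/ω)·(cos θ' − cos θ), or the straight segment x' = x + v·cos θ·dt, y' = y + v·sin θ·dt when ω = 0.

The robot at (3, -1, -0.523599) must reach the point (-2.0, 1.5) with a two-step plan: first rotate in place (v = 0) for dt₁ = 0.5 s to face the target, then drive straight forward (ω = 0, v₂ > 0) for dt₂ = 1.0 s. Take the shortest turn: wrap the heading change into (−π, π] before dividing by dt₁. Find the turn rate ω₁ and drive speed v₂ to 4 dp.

heading to target = atan2(1.5−-1, -2−3) = 2.6779
Δθ = wrap(2.6779 − -0.5236) = -3.0816; ω₁ = Δθ/dt₁ = -6.1633
distance = √((-2−3)² + (1.5−-1)²) = 5.5902; v₂ = distance/dt₂ = 5.5902

ω₁ = -6.1633, v₂ = 5.5902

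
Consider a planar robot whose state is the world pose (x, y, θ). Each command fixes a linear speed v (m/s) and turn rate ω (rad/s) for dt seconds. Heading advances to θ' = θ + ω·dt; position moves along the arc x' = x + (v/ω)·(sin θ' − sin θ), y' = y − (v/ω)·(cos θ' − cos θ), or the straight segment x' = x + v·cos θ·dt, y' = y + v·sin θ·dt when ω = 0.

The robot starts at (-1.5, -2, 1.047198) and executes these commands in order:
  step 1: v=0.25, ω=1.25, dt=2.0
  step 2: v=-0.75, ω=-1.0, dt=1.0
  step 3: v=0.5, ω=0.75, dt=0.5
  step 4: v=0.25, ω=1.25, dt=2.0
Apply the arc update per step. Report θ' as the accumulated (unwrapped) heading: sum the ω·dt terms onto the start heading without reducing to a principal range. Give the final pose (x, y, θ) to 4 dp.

step 1: θ'=3.5472 (R=0.2000) → pose (-1.7521, -1.7162, 3.5472)
step 2: θ'=2.5472 (R=0.7500) → pose (-1.0362, -1.7840, 2.5472)
step 3: θ'=2.9222 (R=0.6667) → pose (-1.2644, -1.6856, 2.9222)
step 4: θ'=5.4222 (R=0.2000) → pose (-1.4597, -2.0112, 5.4222)

(-1.4597, -2.0112, 5.4222)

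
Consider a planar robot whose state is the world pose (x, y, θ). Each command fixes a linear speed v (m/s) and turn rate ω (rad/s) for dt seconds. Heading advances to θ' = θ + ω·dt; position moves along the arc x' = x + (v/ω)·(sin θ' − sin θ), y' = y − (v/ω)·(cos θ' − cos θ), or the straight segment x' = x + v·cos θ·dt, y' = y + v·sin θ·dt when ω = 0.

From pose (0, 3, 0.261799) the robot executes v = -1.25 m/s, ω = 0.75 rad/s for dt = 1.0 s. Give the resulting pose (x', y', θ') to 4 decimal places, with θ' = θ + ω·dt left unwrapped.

θ' = 0.2618 + 0.75·1.0 = 1.0118
R = v/ω = -1.25/0.75 = -1.6667
x' = 0 + -1.6667·(sin 1.0118 − sin 0.2618) = -0.9816
y' = 3 − -1.6667·(cos 1.0118 − cos 0.2618) = 2.2740

(-0.9816, 2.2740, 1.0118)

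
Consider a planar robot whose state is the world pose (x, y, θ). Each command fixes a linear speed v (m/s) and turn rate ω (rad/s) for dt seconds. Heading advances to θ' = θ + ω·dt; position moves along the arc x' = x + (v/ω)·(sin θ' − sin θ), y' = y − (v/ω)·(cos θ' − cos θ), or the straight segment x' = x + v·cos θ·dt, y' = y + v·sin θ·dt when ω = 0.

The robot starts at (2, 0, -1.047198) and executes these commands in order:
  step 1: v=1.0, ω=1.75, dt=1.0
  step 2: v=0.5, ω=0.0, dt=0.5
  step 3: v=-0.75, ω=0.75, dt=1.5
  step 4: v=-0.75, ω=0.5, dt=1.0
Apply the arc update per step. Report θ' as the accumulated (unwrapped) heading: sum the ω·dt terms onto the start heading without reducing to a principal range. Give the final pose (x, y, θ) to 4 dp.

(3.0946, -1.6548, 2.3278)

step 1: θ'=0.7028 (R=0.5714) → pose (2.8642, -0.1503, 0.7028)
step 2: θ'=0.7028 (straight) → pose (3.0550, 0.0113, 0.7028)
step 3: θ'=1.8278 (R=-1.0000) → pose (2.7342, -1.0059, 1.8278)
step 4: θ'=2.3278 (R=-1.5000) → pose (3.0946, -1.6548, 2.3278)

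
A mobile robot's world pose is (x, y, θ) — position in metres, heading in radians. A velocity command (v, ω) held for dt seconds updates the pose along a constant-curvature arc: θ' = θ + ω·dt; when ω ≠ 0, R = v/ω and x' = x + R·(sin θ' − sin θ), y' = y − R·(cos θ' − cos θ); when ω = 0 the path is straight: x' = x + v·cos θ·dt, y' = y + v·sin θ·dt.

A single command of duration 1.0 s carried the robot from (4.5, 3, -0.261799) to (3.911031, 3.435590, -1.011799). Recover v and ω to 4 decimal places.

Δθ = -1.011799 − -0.261799 = -0.750000
ω = Δθ/dt = -0.750000/1.0 = -0.7500
R = Δx/(sin θ' − sin θ) = 1.0000
v = R·ω = 1.0000·-0.7500 = -0.7500

v = -0.7500, ω = -0.7500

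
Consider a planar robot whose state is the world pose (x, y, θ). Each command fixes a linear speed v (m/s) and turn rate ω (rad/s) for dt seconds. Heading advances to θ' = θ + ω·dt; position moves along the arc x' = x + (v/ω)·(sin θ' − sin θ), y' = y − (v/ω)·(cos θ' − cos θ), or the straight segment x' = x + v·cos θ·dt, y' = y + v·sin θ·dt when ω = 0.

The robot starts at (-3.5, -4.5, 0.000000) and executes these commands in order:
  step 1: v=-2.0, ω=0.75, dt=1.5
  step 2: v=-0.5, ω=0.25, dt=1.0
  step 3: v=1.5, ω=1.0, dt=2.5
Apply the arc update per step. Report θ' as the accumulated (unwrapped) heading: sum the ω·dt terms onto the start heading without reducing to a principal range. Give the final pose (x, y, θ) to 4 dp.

step 1: θ'=1.1250 (R=-2.6667) → pose (-5.9060, -6.0169, 1.1250)
step 2: θ'=1.3750 (R=-2.0000) → pose (-6.0633, -6.4901, 1.3750)
step 3: θ'=3.8750 (R=1.5000) → pose (-8.5387, -5.0840, 3.8750)

(-8.5387, -5.0840, 3.8750)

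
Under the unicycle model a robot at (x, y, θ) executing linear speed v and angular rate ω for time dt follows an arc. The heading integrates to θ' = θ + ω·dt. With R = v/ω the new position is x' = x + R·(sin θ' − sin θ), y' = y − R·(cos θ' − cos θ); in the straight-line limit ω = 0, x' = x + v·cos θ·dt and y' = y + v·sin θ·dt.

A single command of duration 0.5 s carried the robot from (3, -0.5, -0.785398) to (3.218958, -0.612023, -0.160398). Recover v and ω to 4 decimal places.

v = 0.5000, ω = 1.2500

Δθ = -0.160398 − -0.785398 = 0.625000
ω = Δθ/dt = 0.625000/0.5 = 1.2500
R = Δx/(sin θ' − sin θ) = 0.4000
v = R·ω = 0.4000·1.2500 = 0.5000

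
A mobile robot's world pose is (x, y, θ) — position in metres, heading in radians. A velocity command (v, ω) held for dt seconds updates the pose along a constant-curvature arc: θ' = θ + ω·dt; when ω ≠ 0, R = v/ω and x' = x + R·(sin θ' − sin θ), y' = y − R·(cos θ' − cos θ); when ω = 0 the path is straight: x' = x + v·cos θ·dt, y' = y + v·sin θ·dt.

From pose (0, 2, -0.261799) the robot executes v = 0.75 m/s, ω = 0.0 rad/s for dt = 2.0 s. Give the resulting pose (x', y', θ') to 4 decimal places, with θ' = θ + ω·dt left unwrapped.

(1.4489, 1.6118, -0.2618)

θ' = -0.2618 + 0.0·2.0 = -0.2618
ω = 0 → straight: x' = 0 + 0.75·cos(-0.2618)·2.0 = 1.4489
y' = 2 + 0.75·sin(-0.2618)·2.0 = 1.6118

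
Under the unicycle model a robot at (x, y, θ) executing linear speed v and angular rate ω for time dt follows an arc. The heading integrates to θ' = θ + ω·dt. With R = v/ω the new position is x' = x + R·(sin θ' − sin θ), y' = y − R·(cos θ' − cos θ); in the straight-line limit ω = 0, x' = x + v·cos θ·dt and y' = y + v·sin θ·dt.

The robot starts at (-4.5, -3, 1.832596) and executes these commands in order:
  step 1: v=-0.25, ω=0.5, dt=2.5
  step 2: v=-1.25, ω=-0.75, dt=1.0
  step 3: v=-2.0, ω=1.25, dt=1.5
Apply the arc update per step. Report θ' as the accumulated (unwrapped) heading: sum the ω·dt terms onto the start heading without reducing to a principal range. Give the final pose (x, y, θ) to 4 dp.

(-0.3806, -3.5526, 4.2076)

step 1: θ'=3.0826 (R=-0.5000) → pose (-4.0465, -3.3697, 3.0826)
step 2: θ'=2.3326 (R=1.6667) → pose (-2.9388, -3.8831, 2.3326)
step 3: θ'=4.2076 (R=-1.6000) → pose (-0.3806, -3.5526, 4.2076)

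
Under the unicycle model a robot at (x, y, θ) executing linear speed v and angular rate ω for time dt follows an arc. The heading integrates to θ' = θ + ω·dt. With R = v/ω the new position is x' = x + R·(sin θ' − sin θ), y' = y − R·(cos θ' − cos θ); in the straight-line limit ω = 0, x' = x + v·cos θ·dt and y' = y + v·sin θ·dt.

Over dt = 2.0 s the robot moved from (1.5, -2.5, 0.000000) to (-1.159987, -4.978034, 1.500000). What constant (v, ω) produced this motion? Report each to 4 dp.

Δθ = 1.500000 − 0.000000 = 1.500000
ω = Δθ/dt = 1.500000/2.0 = 0.7500
R = Δx/(sin θ' − sin θ) = -2.6667
v = R·ω = -2.6667·0.7500 = -2.0000

v = -2.0000, ω = 0.7500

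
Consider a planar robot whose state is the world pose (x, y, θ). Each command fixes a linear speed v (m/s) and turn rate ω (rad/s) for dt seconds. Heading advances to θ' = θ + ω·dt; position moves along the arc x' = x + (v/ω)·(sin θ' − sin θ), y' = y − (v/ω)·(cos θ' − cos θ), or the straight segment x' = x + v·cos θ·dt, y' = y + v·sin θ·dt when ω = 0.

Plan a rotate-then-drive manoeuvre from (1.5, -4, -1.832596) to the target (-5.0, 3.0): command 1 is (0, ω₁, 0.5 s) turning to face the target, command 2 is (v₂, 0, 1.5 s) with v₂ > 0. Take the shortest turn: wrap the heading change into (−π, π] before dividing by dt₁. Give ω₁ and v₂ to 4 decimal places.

heading to target = atan2(3−-4, -5−1.5) = 2.3192
Δθ = wrap(2.3192 − -1.8326) = -2.1314; ω₁ = Δθ/dt₁ = -4.2628
distance = √((-5−1.5)² + (3−-4)²) = 9.5525; v₂ = distance/dt₂ = 6.3683

ω₁ = -4.2628, v₂ = 6.3683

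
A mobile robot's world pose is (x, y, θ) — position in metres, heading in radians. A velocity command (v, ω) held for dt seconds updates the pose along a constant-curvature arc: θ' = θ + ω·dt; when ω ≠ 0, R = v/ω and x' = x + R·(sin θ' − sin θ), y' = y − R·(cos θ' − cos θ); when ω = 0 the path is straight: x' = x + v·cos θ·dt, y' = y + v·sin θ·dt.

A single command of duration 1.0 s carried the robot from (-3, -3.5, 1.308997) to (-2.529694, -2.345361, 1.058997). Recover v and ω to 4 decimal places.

v = 1.2500, ω = -0.2500

Δθ = 1.058997 − 1.308997 = -0.250000
ω = Δθ/dt = -0.250000/1.0 = -0.2500
R = −Δy/(cos θ' − cos θ) = -5.0000
v = R·ω = -5.0000·-0.2500 = 1.2500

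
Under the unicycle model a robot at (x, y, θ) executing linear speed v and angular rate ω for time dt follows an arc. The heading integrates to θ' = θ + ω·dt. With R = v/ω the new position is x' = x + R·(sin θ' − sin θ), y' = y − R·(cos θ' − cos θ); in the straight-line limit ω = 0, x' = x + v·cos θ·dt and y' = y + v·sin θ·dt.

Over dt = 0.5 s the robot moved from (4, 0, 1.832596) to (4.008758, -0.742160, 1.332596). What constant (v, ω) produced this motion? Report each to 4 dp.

v = -1.5000, ω = -1.0000

Δθ = 1.332596 − 1.832596 = -0.500000
ω = Δθ/dt = -0.500000/0.5 = -1.0000
R = −Δy/(cos θ' − cos θ) = 1.5000
v = R·ω = 1.5000·-1.0000 = -1.5000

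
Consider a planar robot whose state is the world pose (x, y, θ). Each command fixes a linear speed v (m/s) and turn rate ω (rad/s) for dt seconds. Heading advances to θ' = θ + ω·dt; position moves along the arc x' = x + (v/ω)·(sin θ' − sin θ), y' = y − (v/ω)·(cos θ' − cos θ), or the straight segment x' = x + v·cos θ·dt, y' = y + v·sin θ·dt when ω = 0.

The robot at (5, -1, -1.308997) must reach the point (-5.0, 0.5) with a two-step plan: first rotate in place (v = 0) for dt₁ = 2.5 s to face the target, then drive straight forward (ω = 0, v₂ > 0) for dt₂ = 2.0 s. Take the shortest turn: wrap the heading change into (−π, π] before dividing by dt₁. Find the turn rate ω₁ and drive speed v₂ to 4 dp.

heading to target = atan2(0.5−-1, -5−5) = 2.9927
Δθ = wrap(2.9927 − -1.3090) = -1.9815; ω₁ = Δθ/dt₁ = -0.7926
distance = √((-5−5)² + (0.5−-1)²) = 10.1119; v₂ = distance/dt₂ = 5.0559

ω₁ = -0.7926, v₂ = 5.0559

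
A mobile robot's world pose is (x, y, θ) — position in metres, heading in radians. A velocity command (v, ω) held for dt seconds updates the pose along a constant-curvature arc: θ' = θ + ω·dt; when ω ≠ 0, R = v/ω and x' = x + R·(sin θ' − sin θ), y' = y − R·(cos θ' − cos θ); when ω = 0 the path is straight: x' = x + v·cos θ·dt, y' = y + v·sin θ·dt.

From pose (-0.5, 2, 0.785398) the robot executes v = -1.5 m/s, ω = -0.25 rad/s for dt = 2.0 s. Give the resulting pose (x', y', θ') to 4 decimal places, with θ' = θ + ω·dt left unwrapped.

θ' = 0.7854 + -0.25·2.0 = 0.2854
R = v/ω = -1.5/-0.25 = 6.0000
x' = -0.5 + 6.0000·(sin 0.2854 − sin 0.7854) = -3.0534
y' = 2 − 6.0000·(cos 0.2854 − cos 0.7854) = 0.4853

(-3.0534, 0.4853, 0.2854)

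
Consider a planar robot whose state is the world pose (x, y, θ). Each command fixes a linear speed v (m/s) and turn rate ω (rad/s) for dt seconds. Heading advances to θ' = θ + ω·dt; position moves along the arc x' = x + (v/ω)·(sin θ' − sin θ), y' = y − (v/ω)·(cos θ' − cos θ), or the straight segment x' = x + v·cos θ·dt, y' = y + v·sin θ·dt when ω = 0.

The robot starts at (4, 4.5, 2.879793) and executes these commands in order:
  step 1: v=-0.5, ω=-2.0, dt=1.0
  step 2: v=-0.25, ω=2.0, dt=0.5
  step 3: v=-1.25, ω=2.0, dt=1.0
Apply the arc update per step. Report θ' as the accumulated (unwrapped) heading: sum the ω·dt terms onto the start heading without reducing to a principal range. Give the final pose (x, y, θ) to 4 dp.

(5.1212, 3.7093, 3.8798)

step 1: θ'=0.8798 (R=0.2500) → pose (4.1279, 4.0992, 0.8798)
step 2: θ'=1.8798 (R=-0.1250) → pose (4.1052, 3.9815, 1.8798)
step 3: θ'=3.8798 (R=-0.6250) → pose (5.1212, 3.7093, 3.8798)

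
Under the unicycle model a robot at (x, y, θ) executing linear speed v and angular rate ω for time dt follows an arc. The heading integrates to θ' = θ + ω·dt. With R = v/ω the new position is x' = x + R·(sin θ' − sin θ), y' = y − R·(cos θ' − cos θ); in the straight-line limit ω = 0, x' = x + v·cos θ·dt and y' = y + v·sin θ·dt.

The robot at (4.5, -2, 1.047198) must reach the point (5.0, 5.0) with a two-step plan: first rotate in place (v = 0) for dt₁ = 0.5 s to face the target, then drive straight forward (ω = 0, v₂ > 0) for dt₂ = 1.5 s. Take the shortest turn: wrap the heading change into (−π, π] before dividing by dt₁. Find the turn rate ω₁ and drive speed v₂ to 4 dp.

ω₁ = 0.9046, v₂ = 4.6786

heading to target = atan2(5−-2, 5−4.5) = 1.4995
Δθ = wrap(1.4995 − 1.0472) = 0.4523; ω₁ = Δθ/dt₁ = 0.9046
distance = √((5−4.5)² + (5−-2)²) = 7.0178; v₂ = distance/dt₂ = 4.6786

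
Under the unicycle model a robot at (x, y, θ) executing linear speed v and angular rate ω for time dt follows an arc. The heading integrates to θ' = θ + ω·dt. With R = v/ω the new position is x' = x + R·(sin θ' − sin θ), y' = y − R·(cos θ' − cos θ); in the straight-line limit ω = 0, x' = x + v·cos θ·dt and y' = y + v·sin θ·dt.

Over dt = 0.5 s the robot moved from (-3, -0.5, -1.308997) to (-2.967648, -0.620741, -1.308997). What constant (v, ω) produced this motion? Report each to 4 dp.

Δθ = -1.308997 − -1.308997 = 0.000000
ω = Δθ/dt = 0.000000/0.5 = 0.0000
ω = 0 → v = (Δx·cos θ + Δy·sin θ)/dt = 0.2500

v = 0.2500, ω = 0.0000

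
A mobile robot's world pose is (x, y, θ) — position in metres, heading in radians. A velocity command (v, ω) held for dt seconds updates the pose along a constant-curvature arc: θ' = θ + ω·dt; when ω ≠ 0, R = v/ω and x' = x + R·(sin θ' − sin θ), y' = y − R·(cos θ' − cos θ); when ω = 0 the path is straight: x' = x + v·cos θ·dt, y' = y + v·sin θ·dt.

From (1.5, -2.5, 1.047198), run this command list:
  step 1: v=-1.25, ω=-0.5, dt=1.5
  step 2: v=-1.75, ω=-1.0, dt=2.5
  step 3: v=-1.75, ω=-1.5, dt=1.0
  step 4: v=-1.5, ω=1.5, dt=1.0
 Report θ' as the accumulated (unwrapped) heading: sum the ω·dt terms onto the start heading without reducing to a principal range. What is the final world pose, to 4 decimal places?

step 1: θ'=0.2972 (R=2.5000) → pose (0.0670, -3.6404, 0.2972)
step 2: θ'=-2.2028 (R=1.7500) → pose (-1.8574, -0.9333, -2.2028)
step 3: θ'=-3.7028 (R=1.1667) → pose (-0.2952, -0.6348, -3.7028)
step 4: θ'=-2.2028 (R=-1.0000) → pose (1.0439, -0.3789, -2.2028)

(1.0439, -0.3789, -2.2028)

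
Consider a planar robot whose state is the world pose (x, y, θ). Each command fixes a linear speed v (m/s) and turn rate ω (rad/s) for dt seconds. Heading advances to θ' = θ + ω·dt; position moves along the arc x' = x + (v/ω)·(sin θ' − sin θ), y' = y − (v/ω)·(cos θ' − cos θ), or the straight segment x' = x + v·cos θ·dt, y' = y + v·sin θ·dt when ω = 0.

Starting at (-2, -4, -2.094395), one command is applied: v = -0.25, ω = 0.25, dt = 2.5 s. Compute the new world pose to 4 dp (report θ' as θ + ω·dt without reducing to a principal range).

θ' = -2.0944 + 0.25·2.5 = -1.4694
R = v/ω = -0.25/0.25 = -1.0000
x' = -2 + -1.0000·(sin -1.4694 − sin -2.0944) = -1.8712
y' = -4 − -1.0000·(cos -1.4694 − cos -2.0944) = -3.3988

(-1.8712, -3.3988, -1.4694)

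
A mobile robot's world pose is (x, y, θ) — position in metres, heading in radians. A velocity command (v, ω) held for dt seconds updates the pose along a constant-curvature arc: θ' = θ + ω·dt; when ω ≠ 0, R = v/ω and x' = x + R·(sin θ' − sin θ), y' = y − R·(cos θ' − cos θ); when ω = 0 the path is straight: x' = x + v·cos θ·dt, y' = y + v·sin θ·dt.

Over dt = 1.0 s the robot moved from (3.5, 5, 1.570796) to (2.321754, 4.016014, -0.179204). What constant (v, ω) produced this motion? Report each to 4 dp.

Δθ = -0.179204 − 1.570796 = -1.750000
ω = Δθ/dt = -1.750000/1.0 = -1.7500
R = Δx/(sin θ' − sin θ) = 1.0000
v = R·ω = 1.0000·-1.7500 = -1.7500

v = -1.7500, ω = -1.7500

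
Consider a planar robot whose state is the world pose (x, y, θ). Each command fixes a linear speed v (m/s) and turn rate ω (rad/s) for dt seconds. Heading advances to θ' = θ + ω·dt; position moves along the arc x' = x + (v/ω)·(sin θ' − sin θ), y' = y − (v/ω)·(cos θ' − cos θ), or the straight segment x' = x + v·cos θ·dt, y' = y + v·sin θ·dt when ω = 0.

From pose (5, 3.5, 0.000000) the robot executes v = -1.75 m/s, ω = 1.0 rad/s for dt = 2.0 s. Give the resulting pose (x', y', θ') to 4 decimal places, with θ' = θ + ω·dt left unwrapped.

θ' = 0.0000 + 1.0·2.0 = 2.0000
R = v/ω = -1.75/1.0 = -1.7500
x' = 5 + -1.7500·(sin 2.0000 − sin 0.0000) = 3.4087
y' = 3.5 − -1.7500·(cos 2.0000 − cos 0.0000) = 1.0217

(3.4087, 1.0217, 2.0000)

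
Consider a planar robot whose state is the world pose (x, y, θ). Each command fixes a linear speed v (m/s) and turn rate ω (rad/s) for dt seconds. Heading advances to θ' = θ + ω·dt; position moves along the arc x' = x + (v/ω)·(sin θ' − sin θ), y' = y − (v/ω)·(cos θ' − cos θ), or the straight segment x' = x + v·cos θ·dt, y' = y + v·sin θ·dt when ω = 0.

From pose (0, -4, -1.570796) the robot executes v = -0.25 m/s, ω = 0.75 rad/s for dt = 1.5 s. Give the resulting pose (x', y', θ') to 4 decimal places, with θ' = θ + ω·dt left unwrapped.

(-0.1896, -3.6992, -0.4458)

θ' = -1.5708 + 0.75·1.5 = -0.4458
R = v/ω = -0.25/0.75 = -0.3333
x' = 0 + -0.3333·(sin -0.4458 − sin -1.5708) = -0.1896
y' = -4 − -0.3333·(cos -0.4458 − cos -1.5708) = -3.6992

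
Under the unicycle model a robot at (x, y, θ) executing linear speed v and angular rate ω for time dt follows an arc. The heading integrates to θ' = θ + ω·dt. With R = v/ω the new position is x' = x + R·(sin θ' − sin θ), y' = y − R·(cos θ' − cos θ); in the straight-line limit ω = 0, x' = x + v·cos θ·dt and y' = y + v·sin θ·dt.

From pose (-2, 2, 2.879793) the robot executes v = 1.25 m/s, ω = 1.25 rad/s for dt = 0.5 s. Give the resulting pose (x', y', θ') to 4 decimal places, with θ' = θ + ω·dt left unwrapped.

θ' = 2.8798 + 1.25·0.5 = 3.5048
R = v/ω = 1.25/1.25 = 1.0000
x' = -2 + 1.0000·(sin 3.5048 − sin 2.8798) = -2.6141
y' = 2 − 1.0000·(cos 3.5048 − cos 2.8798) = 1.9688

(-2.6141, 1.9688, 3.5048)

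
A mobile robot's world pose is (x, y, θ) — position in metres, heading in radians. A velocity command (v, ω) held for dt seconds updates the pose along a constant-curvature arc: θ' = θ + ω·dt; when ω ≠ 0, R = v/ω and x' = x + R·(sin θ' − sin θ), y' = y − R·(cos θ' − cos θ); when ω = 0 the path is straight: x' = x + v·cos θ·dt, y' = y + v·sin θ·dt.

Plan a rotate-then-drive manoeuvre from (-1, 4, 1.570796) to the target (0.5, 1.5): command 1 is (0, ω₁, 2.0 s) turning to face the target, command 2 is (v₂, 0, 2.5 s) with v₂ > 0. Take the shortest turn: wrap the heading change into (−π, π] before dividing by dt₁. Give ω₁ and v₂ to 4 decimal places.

heading to target = atan2(1.5−4, 0.5−-1) = -1.0304
Δθ = wrap(-1.0304 − 1.5708) = -2.6012; ω₁ = Δθ/dt₁ = -1.3006
distance = √((0.5−-1)² + (1.5−4)²) = 2.9155; v₂ = distance/dt₂ = 1.1662

ω₁ = -1.3006, v₂ = 1.1662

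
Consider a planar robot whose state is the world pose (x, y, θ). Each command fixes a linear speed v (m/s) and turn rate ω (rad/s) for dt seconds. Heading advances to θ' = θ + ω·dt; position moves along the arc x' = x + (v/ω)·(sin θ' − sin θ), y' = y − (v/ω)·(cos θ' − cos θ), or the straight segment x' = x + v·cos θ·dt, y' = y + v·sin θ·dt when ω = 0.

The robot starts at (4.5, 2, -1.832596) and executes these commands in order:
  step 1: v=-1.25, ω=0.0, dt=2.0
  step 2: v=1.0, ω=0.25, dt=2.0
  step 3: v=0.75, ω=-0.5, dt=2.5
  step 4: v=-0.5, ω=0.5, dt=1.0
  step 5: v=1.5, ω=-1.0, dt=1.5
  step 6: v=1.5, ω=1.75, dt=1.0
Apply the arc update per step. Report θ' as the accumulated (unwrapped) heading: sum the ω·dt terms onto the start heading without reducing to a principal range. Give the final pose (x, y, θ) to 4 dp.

step 1: θ'=-1.8326 (straight) → pose (5.1470, 4.4148, -1.8326)
step 2: θ'=-1.3326 (R=4.0000) → pose (5.1237, 2.4357, -1.3326)
step 3: θ'=-2.5826 (R=-1.5000) → pose (4.4616, 0.8101, -2.5826)
step 4: θ'=-2.0826 (R=-1.0000) → pose (4.8031, 1.1681, -2.0826)
step 5: θ'=-3.5826 (R=-1.5000) → pose (2.8550, 0.5463, -3.5826)
step 6: θ'=-1.8326 (R=0.8571) → pose (1.6612, -0.0070, -1.8326)

(1.6612, -0.0070, -1.8326)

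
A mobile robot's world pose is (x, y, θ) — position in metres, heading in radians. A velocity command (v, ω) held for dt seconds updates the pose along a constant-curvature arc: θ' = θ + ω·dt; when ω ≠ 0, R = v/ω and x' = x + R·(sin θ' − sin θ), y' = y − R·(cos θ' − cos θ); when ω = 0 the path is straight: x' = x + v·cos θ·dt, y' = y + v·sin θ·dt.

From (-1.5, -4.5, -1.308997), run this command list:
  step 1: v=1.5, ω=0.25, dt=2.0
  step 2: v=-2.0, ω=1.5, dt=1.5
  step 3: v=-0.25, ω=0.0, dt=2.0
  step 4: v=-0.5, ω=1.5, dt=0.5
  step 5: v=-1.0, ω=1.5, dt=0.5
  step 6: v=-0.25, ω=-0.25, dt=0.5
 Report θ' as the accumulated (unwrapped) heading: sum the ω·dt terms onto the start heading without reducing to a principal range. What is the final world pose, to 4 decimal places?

(-1.8081, -8.8671, 2.8160)

step 1: θ'=-0.8090 (R=6.0000) → pose (-0.0460, -7.0884, -0.8090)
step 2: θ'=1.4410 (R=-1.3333) → pose (-2.3329, -7.8362, 1.4410)
step 3: θ'=1.4410 (straight) → pose (-2.3976, -8.3320, 1.4410)
step 4: θ'=2.1910 (R=-0.3333) → pose (-2.3384, -8.5688, 2.1910)
step 5: θ'=2.9410 (R=-0.6667) → pose (-1.9287, -8.8347, 2.9410)
step 6: θ'=2.8160 (R=1.0000) → pose (-1.8081, -8.8671, 2.8160)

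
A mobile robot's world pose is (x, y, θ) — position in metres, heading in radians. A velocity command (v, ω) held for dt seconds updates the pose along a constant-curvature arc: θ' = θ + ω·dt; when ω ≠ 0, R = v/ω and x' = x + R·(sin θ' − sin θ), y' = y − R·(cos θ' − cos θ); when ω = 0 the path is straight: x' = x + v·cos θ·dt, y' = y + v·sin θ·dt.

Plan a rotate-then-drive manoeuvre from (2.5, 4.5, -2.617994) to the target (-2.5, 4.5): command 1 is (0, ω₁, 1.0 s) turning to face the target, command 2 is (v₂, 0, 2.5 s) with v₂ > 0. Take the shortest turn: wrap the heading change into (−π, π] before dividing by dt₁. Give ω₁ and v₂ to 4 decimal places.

ω₁ = -0.5236, v₂ = 2.0000

heading to target = atan2(4.5−4.5, -2.5−2.5) = 3.1416
Δθ = wrap(3.1416 − -2.6180) = -0.5236; ω₁ = Δθ/dt₁ = -0.5236
distance = √((-2.5−2.5)² + (4.5−4.5)²) = 5.0000; v₂ = distance/dt₂ = 2.0000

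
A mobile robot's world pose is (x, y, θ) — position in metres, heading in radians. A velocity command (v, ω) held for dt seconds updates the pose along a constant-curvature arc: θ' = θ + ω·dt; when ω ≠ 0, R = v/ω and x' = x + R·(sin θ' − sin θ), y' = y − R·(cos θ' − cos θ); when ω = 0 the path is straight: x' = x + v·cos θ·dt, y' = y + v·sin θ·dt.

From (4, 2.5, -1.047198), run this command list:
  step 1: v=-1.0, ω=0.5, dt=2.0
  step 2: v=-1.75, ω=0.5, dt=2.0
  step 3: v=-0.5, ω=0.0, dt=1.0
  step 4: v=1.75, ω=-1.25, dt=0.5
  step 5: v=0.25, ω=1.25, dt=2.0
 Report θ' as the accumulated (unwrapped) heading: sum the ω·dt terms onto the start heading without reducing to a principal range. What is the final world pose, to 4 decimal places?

step 1: θ'=-0.0472 (R=-2.0000) → pose (2.3623, 3.4978, -0.0472)
step 2: θ'=0.9528 (R=-3.5000) → pose (-0.6555, 2.0296, 0.9528)
step 3: θ'=0.9528 (straight) → pose (-0.9452, 1.6221, 0.9528)
step 4: θ'=0.3278 (R=-1.4000) → pose (-0.2549, 2.1363, 0.3278)
step 5: θ'=2.8278 (R=0.2000) → pose (-0.2575, 2.5159, 2.8278)

(-0.2575, 2.5159, 2.8278)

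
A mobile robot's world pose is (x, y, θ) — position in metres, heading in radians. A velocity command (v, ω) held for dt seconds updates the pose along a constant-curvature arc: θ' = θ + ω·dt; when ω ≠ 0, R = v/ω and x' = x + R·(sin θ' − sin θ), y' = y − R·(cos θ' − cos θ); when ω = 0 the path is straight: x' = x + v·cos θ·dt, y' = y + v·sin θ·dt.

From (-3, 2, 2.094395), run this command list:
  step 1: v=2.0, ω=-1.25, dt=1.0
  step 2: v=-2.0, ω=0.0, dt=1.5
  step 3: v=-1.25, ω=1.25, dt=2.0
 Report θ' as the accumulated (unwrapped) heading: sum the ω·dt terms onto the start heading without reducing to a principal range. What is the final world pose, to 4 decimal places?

step 1: θ'=0.8444 (R=-1.6000) → pose (-2.8105, 3.8627, 0.8444)
step 2: θ'=0.8444 (straight) → pose (-4.8030, 1.6200, 0.8444)
step 3: θ'=3.3444 (R=-1.0000) → pose (-3.8540, -0.0237, 3.3444)

(-3.8540, -0.0237, 3.3444)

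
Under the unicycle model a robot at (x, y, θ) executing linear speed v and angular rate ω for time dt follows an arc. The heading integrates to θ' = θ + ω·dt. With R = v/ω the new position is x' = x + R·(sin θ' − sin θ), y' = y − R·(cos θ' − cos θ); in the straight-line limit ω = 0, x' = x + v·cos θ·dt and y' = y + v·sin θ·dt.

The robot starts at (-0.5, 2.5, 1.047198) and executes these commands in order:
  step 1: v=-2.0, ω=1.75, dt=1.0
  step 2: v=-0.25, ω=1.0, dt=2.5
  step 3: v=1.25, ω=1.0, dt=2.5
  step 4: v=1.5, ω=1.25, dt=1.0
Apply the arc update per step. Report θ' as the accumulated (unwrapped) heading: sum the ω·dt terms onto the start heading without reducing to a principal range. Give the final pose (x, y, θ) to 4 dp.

(1.9313, 3.0288, 9.0472)

step 1: θ'=2.7972 (R=-1.1429) → pose (0.1039, 0.8528, 2.7972)
step 2: θ'=5.2972 (R=-0.2500) → pose (0.3967, 1.2262, 5.2972)
step 3: θ'=7.7972 (R=1.2500) → pose (2.6870, 1.8453, 7.7972)
step 4: θ'=9.0472 (R=1.2000) → pose (1.9313, 3.0288, 9.0472)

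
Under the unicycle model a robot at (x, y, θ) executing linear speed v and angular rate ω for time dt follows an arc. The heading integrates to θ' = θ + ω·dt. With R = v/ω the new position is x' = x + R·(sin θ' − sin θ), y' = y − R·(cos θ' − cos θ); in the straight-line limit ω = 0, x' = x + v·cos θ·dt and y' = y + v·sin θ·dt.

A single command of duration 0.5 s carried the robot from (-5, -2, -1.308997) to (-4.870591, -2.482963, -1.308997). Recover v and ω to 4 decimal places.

v = 1.0000, ω = 0.0000

Δθ = -1.308997 − -1.308997 = 0.000000
ω = Δθ/dt = 0.000000/0.5 = 0.0000
ω = 0 → v = (Δx·cos θ + Δy·sin θ)/dt = 1.0000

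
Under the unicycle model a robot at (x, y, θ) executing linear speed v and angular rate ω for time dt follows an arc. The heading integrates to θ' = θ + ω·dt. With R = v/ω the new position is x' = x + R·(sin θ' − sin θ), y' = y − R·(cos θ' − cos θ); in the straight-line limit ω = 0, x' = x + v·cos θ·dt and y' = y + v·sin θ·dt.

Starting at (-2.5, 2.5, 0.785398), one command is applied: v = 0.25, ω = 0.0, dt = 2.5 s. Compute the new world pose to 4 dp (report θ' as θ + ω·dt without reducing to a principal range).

(-2.0581, 2.9419, 0.7854)

θ' = 0.7854 + 0.0·2.5 = 0.7854
ω = 0 → straight: x' = -2.5 + 0.25·cos(0.7854)·2.5 = -2.0581
y' = 2.5 + 0.25·sin(0.7854)·2.5 = 2.9419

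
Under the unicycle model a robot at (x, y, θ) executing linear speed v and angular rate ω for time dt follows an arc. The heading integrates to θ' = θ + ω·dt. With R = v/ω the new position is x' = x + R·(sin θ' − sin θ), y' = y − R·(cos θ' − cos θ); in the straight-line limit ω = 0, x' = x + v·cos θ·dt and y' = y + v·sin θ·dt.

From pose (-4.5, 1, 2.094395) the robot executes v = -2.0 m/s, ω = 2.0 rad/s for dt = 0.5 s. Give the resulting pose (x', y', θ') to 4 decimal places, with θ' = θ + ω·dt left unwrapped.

(-3.6812, 0.5011, 3.0944)

θ' = 2.0944 + 2.0·0.5 = 3.0944
R = v/ω = -2.0/2.0 = -1.0000
x' = -4.5 + -1.0000·(sin 3.0944 − sin 2.0944) = -3.6812
y' = 1 − -1.0000·(cos 3.0944 − cos 2.0944) = 0.5011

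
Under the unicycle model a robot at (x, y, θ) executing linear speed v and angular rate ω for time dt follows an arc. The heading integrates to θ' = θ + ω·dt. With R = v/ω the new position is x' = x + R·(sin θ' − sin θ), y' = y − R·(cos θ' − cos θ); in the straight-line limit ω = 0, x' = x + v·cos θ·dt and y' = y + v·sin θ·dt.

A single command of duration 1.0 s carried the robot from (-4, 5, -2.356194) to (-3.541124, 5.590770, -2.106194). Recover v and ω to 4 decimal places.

Δθ = -2.106194 − -2.356194 = 0.250000
ω = Δθ/dt = 0.250000/1.0 = 0.2500
R = −Δy/(cos θ' − cos θ) = -3.0000
v = R·ω = -3.0000·0.2500 = -0.7500

v = -0.7500, ω = 0.2500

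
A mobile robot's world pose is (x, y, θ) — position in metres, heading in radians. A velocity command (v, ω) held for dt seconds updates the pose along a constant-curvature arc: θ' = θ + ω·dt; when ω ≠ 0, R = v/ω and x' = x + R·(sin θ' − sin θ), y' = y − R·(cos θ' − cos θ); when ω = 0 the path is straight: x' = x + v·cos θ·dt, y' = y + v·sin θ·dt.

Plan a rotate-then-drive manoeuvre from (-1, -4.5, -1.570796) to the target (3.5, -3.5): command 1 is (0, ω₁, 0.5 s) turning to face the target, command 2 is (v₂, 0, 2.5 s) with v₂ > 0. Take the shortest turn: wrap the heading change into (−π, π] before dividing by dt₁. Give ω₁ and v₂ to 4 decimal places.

heading to target = atan2(-3.5−-4.5, 3.5−-1) = 0.2187
Δθ = wrap(0.2187 − -1.5708) = 1.7895; ω₁ = Δθ/dt₁ = 3.5789
distance = √((3.5−-1)² + (-3.5−-4.5)²) = 4.6098; v₂ = distance/dt₂ = 1.8439

ω₁ = 3.5789, v₂ = 1.8439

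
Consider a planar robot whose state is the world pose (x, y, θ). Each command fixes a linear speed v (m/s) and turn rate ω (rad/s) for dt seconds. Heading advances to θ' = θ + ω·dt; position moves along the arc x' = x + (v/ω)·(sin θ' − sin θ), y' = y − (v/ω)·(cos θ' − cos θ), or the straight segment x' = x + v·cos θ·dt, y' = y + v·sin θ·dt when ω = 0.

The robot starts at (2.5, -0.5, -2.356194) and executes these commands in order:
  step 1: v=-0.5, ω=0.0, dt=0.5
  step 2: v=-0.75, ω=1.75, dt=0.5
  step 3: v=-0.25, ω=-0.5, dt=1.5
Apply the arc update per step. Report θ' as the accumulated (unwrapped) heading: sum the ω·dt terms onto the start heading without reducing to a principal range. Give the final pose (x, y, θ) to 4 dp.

(2.9037, 0.3696, -2.2312)

step 1: θ'=-2.3562 (straight) → pose (2.6768, -0.3232, -2.3562)
step 2: θ'=-1.4812 (R=-0.4286) → pose (2.8006, 0.0182, -1.4812)
step 3: θ'=-2.2312 (R=0.5000) → pose (2.9037, 0.3696, -2.2312)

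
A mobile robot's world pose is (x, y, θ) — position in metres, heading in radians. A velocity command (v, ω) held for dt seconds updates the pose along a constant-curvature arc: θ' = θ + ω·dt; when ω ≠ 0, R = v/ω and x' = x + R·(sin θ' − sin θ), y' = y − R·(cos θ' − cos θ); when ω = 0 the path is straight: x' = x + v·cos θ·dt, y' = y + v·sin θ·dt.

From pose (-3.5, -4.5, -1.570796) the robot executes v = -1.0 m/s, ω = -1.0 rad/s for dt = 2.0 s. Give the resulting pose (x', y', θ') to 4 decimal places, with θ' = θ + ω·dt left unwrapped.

θ' = -1.5708 + -1.0·2.0 = -3.5708
R = v/ω = -1.0/-1.0 = 1.0000
x' = -3.5 + 1.0000·(sin -3.5708 − sin -1.5708) = -2.0839
y' = -4.5 − 1.0000·(cos -3.5708 − cos -1.5708) = -3.5907

(-2.0839, -3.5907, -3.5708)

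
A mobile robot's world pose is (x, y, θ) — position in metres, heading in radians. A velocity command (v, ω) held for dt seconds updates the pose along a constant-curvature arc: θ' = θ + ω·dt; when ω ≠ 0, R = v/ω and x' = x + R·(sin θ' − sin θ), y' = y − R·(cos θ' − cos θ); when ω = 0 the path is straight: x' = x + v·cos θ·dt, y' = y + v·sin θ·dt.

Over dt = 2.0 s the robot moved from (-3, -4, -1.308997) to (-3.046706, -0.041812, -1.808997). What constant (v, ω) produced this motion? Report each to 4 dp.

v = -2.0000, ω = -0.2500

Δθ = -1.808997 − -1.308997 = -0.500000
ω = Δθ/dt = -0.500000/2.0 = -0.2500
R = −Δy/(cos θ' − cos θ) = 8.0000
v = R·ω = 8.0000·-0.2500 = -2.0000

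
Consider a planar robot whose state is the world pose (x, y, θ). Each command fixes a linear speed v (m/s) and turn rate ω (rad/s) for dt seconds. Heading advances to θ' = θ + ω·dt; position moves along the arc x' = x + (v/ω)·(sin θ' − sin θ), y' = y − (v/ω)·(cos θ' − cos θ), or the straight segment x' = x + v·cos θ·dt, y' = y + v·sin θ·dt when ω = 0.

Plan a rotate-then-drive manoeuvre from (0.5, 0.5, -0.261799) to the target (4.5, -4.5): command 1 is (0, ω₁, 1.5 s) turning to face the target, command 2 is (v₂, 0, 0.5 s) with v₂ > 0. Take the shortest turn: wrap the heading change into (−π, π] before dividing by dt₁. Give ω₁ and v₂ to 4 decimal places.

ω₁ = -0.4228, v₂ = 12.8062

heading to target = atan2(-4.5−0.5, 4.5−0.5) = -0.8961
Δθ = wrap(-0.8961 − -0.2618) = -0.6343; ω₁ = Δθ/dt₁ = -0.4228
distance = √((4.5−0.5)² + (-4.5−0.5)²) = 6.4031; v₂ = distance/dt₂ = 12.8062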